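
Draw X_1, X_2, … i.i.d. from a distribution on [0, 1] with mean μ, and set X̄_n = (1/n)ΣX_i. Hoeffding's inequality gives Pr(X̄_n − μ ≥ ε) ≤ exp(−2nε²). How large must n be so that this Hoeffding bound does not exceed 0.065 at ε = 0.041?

814

Require exp(−2nε²) ≤ 0.065, i.e. 2nε² ≥ ln(1/0.065) = 2.733368.
So n ≥ 2.733368 / (2·0.041²) = 813.018.
The smallest integer n is 814.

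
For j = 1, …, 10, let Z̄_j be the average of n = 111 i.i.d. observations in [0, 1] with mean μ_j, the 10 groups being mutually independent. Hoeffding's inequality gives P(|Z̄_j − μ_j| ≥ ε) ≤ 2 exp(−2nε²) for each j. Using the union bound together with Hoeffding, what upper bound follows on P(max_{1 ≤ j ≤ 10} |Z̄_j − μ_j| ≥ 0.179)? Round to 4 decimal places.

0.0163

Per-experiment Hoeffding bound: 2·exp(−2·111·0.179²) = 2·exp(−7.11310) = 0.0016287.
Union bound over 10 events: 10·0.0016287 = 0.01629.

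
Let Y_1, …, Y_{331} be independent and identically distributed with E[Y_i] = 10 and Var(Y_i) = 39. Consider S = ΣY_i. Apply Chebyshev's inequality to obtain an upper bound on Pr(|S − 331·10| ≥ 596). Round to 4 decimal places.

0.0363

Var(S) = n·Var(Y_i) = 331·39 = 12909.
Chebyshev: Pr(|S − 331·10| ≥ 596) ≤ Var(S)/596² = 12909/355216 = 0.0363.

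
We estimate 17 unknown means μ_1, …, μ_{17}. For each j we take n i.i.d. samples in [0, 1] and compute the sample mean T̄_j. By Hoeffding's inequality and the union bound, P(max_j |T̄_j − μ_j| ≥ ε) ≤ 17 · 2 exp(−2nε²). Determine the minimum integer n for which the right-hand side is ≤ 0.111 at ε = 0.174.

Need 2·17·exp(−2nε²) ≤ 0.111, i.e. exp(−2nε²) ≤ 0.111/34.
So 2nε² ≥ ln(34/0.111) = 5.724586.
Hence n ≥ 5.724586/(2·0.174²) = 94.540.
The smallest integer n is 95.

95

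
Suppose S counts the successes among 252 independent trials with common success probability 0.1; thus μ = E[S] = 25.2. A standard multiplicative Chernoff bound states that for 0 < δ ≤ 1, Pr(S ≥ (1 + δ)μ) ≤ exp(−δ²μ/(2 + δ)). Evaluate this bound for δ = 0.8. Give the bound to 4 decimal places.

0.0032

Exponent = δ²μ/(2 + δ) = 0.8²·25.2/2.8 = 5.7600.
Bound = exp(−5.7600) = 0.00315.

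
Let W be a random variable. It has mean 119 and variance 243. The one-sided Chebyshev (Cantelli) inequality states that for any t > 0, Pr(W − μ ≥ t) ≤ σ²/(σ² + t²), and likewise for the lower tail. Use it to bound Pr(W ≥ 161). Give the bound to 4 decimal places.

0.1211

Here σ² = 243 and t = 42, so σ² + t² = 2007.
Cantelli's bound: 243/2007 = 0.1211.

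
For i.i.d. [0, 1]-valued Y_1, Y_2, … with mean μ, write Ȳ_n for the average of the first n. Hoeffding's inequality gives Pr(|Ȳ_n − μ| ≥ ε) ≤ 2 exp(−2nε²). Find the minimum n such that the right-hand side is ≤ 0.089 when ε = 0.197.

Require 2·exp(−2nε²) ≤ 0.089, i.e. 2nε² ≥ ln(2/0.089) = 3.112266.
So n ≥ 3.112266 / (2·0.197²) = 40.097.
The smallest integer n is 41.

41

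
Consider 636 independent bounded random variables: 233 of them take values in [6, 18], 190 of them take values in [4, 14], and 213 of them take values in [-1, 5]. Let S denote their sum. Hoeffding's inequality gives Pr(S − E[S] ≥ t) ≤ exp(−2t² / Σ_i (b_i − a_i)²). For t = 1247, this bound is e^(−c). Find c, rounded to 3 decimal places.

Σ(b_i − a_i)² = 233·12² + 190·10² + 213·6² = 60220.
c = 2t² / 60220 = 2·1247² / 60220 = 51.6443.

51.644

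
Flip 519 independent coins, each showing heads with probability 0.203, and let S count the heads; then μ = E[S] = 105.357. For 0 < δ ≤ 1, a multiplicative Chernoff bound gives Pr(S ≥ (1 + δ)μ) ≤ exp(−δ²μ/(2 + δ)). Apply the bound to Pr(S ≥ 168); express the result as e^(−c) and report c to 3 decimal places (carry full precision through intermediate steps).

Write 168 = (1 + δ)μ, so δ = 168/105.357 − 1 = 0.5945784…
Then the exponent is δ²μ/(2 + δ) = (168 − μ)² / (μ·(2 + δ)) = 14.355387.

14.355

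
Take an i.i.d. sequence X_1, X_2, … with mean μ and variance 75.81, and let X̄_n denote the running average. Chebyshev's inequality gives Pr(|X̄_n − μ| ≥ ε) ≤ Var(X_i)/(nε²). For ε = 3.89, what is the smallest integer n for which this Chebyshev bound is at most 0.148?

Require 75.81/(n·3.89²) ≤ 0.148, i.e. n ≥ 75.81/(0.148·3.89²) = 33.851.
The smallest integer n is 34.

34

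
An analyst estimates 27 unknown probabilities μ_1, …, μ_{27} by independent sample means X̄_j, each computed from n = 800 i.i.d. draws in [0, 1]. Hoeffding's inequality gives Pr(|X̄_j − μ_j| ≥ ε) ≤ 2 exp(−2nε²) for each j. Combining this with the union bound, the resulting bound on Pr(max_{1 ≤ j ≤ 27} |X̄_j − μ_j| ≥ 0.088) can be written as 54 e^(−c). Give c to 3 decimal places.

Union bound over the 27 events: Pr(max_{1 ≤ j ≤ 27} |X̄_j − μ_j| ≥ 0.088) ≤ 27·2·exp(−2nε²) = 54 exp(−2·800·0.088²).
So c = 2·800·0.088² = 12.3904.

12.390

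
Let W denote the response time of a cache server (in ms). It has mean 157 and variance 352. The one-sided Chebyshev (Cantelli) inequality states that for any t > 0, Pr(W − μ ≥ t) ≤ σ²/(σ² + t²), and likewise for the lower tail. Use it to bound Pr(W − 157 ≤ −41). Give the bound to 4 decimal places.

0.1731

Here σ² = 352 and t = 41, so σ² + t² = 2033.
Cantelli's bound: 352/2033 = 0.1731.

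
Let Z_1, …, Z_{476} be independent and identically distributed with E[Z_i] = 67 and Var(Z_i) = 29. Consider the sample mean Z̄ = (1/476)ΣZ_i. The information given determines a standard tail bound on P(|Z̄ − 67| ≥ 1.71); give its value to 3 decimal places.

With mean and variance of each term known, Chebyshev's inequality bounds the deviation of the sum (or sample mean).
Var(Z̄) = Var(Z_i)/n = 29/476 = 0.060924.
Chebyshev: P(|Z̄ − 67| ≥ 1.71) ≤ Var(Z̄)/(1.71)² = 29/(476·1.71²) = 0.0208.

0.021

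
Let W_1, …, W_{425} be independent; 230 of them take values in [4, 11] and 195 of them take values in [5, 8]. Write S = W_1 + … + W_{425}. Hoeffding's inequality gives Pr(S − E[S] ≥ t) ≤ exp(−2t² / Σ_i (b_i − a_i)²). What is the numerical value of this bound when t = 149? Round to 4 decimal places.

Σ(b_i − a_i)² = 230·7² + 195·3² = 13025.
Exponent = 2·149² / 13025 = 3.40898.
Bound = exp(−3.40898) = 0.03307.

0.0331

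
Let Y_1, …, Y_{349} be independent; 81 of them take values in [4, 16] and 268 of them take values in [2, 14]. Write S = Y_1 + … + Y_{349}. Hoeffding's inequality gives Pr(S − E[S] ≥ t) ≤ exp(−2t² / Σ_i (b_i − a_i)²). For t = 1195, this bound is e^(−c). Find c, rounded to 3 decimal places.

56.830

Σ(b_i − a_i)² = 81·12² + 268·12² = 50256.
c = 2t² / 50256 = 2·1195² / 50256 = 56.8300.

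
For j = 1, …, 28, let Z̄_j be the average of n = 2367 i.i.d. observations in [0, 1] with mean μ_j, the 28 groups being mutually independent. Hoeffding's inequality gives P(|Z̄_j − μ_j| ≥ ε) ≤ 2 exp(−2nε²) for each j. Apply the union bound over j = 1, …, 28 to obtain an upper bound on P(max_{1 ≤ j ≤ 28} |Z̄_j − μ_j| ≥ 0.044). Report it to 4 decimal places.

Per-experiment Hoeffding bound: 2·exp(−2·2367·0.044²) = 2·exp(−9.16502) = 0.00020927.
Union bound over 28 events: 28·0.00020927 = 0.00586.

0.0059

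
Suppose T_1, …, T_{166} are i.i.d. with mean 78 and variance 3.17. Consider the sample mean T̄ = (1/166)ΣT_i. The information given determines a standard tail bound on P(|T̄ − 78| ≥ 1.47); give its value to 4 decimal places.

With mean and variance of each term known, Chebyshev's inequality bounds the deviation of the sum (or sample mean).
Var(T̄) = Var(T_i)/n = 3.17/166 = 0.019096.
Chebyshev: P(|T̄ − 78| ≥ 1.47) ≤ Var(T̄)/(1.47)² = 3.17/(166·1.47²) = 0.0088.

0.0088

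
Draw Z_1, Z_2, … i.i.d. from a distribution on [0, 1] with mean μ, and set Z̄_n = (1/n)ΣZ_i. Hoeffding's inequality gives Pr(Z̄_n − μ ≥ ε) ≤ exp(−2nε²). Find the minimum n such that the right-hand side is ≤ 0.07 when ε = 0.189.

38

Require exp(−2nε²) ≤ 0.07, i.e. 2nε² ≥ ln(1/0.07) = 2.659260.
So n ≥ 2.659260 / (2·0.189²) = 37.223.
The smallest integer n is 38.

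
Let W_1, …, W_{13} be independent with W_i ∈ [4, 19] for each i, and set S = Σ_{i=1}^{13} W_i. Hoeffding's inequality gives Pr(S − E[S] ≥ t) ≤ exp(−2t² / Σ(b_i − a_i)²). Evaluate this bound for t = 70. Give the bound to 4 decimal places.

Σ(b_i − a_i)² = 13·(15)² = 2925.
Exponent = 2·70²/2925 = 3.3504.
Bound = exp(−3.3504) = 0.03507.

0.0351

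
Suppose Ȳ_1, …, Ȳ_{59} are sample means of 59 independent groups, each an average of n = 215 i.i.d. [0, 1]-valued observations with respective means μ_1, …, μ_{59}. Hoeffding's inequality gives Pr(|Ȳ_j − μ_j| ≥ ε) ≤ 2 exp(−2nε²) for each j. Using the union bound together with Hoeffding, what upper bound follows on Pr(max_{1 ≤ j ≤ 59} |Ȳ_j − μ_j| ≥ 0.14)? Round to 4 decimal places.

Per-experiment Hoeffding bound: 2·exp(−2·215·0.14²) = 2·exp(−8.42800) = 0.00043732.
Union bound over 59 events: 59·0.00043732 = 0.02580.

0.0258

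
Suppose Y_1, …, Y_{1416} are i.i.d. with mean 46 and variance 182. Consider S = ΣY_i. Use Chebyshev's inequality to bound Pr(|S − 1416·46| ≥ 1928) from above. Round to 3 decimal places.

0.069

Var(S) = n·Var(Y_i) = 1416·182 = 257712.
Chebyshev: Pr(|S − 1416·46| ≥ 1928) ≤ Var(S)/1928² = 257712/3717184 = 0.0693.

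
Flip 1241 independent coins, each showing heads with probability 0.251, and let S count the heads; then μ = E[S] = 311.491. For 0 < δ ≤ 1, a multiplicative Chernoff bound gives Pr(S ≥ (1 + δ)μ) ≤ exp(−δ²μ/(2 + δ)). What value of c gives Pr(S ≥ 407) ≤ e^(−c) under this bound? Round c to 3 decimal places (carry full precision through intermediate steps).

12.696

Write 407 = (1 + δ)μ, so δ = 407/311.491 − 1 = 0.3066188…
Then the exponent is δ²μ/(2 + δ) = (407 − μ)² / (μ·(2 + δ)) = 12.696010.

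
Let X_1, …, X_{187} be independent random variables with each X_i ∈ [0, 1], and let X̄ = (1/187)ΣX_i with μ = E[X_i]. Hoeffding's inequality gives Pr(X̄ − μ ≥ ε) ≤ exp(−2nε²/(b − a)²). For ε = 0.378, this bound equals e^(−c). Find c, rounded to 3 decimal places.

c = 2nε²/(b − a)² = 2·187·0.378² / 1² = 53.4386.

53.439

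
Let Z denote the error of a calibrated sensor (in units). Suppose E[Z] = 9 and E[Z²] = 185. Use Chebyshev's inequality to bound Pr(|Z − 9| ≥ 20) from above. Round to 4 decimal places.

0.2600

Var(Z) = E[Z²] − (E[Z])² = 185 − 81 = 104.
Chebyshev's inequality: Pr(|Z − μ| ≥ t) ≤ Var(Z)/t² = 104/400 = 0.2600.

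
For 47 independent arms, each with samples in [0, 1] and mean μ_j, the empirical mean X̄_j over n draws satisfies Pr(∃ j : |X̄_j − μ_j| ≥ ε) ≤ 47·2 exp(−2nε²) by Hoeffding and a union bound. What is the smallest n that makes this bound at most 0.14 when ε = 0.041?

1937

Need 2·47·exp(−2nε²) ≤ 0.14, i.e. exp(−2nε²) ≤ 0.14/94.
So 2nε² ≥ ln(94/0.14) = 6.509408.
Hence n ≥ 6.509408/(2·0.041²) = 1936.171.
The smallest integer n is 1937.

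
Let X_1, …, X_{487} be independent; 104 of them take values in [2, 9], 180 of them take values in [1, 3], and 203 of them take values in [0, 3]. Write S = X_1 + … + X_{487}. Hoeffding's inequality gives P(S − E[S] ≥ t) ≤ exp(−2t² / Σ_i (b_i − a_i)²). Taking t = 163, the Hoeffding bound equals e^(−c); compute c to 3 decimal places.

6.953

Σ(b_i − a_i)² = 104·7² + 180·2² + 203·3² = 7643.
c = 2t² / 7643 = 2·163² / 7643 = 6.9525.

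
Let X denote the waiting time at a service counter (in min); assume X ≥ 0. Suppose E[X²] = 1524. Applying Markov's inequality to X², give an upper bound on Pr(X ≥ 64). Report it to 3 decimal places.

0.372

Since X ≥ 0, the event {X ≥ 64} is the same as {X² ≥ 4096}.
Markov's inequality applied to X² gives Pr(X² ≥ 4096) ≤ E[X²]/4096 = 1524/4096 = 0.3721.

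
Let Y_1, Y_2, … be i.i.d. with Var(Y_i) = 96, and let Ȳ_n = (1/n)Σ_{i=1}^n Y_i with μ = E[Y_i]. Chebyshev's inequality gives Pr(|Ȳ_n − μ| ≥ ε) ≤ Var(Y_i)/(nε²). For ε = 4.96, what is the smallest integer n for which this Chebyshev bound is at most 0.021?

Require 96/(n·4.96²) ≤ 0.021, i.e. n ≥ 96/(0.021·4.96²) = 185.818.
The smallest integer n is 186.

186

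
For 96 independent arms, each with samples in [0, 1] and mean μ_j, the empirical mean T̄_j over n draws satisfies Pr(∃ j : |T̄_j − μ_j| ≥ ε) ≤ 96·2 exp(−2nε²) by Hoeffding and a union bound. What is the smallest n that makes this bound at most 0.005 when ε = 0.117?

Need 2·96·exp(−2nε²) ≤ 0.005, i.e. exp(−2nε²) ≤ 0.005/192.
So 2nε² ≥ ln(192/0.005) = 10.555813.
Hence n ≥ 10.555813/(2·0.117²) = 385.558.
The smallest integer n is 386.

386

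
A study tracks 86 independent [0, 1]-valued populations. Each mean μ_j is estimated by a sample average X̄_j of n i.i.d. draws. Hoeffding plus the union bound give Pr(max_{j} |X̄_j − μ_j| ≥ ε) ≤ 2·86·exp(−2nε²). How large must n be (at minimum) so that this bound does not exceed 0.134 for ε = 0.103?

Need 2·86·exp(−2nε²) ≤ 0.134, i.e. exp(−2nε²) ≤ 0.134/172.
So 2nε² ≥ ln(172/0.134) = 7.157410.
Hence n ≥ 7.157410/(2·0.103²) = 337.327.
The smallest integer n is 338.

338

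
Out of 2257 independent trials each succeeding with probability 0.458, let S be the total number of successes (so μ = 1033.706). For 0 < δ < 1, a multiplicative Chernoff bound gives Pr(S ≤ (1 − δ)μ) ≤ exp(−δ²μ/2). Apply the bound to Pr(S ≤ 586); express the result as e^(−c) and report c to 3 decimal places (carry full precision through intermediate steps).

Write 586 = (1 − δ)μ, so δ = 1 − 586/1033.706 = 0.4331077…
Then the exponent is δ²μ/2 = (μ − 586)²/(2μ) = 96.952452.

96.952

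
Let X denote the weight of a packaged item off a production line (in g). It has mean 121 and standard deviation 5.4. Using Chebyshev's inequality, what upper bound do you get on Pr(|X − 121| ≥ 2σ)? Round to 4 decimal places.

0.2500

Chebyshev: Pr(|X − μ| ≥ t) ≤ Var(X)/t².
Var(X) = σ² = 5.4² = 29.16.
t = 2·5.4 = 10.8.
Bound = 29.16 / 116.64 = 0.2500.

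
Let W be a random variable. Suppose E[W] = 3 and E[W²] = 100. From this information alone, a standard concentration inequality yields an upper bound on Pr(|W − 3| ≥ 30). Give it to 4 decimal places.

The first two moments determine the variance, so Chebyshev's inequality is the sharpest standard bound available.
Var(W) = E[W²] − (E[W])² = 100 − 9 = 91.
Chebyshev's inequality: Pr(|W − μ| ≥ t) ≤ Var(W)/t² = 91/900 = 0.1011.

0.1011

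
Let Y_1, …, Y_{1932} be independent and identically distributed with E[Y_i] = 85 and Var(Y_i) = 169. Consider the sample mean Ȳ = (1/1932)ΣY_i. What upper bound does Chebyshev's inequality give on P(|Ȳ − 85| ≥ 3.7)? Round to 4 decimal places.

0.0064

Var(Ȳ) = Var(Y_i)/n = 169/1932 = 0.087474.
Chebyshev: P(|Ȳ − 85| ≥ 3.7) ≤ Var(Ȳ)/(3.7)² = 169/(1932·3.7²) = 0.0064.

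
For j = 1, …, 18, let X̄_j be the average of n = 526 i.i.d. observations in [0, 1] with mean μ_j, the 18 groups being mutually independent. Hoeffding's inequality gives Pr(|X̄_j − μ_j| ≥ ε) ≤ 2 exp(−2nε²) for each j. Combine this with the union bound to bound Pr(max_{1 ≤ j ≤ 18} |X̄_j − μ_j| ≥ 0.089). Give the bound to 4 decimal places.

0.0087

Per-experiment Hoeffding bound: 2·exp(−2·526·0.089²) = 2·exp(−8.33289) = 0.00048095.
Union bound over 18 events: 18·0.00048095 = 0.00866.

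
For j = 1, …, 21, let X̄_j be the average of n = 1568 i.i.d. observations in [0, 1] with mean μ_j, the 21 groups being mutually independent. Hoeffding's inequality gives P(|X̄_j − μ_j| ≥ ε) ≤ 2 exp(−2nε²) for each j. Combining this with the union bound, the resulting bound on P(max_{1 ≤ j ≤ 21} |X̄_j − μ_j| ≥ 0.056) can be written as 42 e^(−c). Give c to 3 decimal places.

9.834

Union bound over the 21 events: P(max_{1 ≤ j ≤ 21} |X̄_j − μ_j| ≥ 0.056) ≤ 21·2·exp(−2nε²) = 42 exp(−2·1568·0.056²).
So c = 2·1568·0.056² = 9.8345.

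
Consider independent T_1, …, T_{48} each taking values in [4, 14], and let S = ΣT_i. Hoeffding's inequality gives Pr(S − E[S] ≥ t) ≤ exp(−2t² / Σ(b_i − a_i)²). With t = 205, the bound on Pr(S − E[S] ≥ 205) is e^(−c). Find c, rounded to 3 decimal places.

Σ(b_i − a_i)² = 48·(10)² = 4800.
c = 2t²/4800 = 2·205²/4800 = 17.5104.

17.510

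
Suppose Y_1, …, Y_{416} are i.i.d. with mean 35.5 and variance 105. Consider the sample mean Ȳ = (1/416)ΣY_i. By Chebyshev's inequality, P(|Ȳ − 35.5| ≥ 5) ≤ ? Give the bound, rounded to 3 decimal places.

0.010

Var(Ȳ) = Var(Y_i)/n = 105/416 = 0.2524.
Chebyshev: P(|Ȳ − 35.5| ≥ 5) ≤ Var(Ȳ)/(5)² = 105/(416·5²) = 0.0101.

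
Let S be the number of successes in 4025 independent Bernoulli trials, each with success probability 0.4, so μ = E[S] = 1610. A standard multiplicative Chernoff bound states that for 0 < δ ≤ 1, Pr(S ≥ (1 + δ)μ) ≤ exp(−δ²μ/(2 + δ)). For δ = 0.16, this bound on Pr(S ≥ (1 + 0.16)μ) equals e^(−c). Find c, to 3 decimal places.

19.081

c = δ²μ/(2 + δ) = 0.16²·1610/(2 + 0.16) = 19.0815.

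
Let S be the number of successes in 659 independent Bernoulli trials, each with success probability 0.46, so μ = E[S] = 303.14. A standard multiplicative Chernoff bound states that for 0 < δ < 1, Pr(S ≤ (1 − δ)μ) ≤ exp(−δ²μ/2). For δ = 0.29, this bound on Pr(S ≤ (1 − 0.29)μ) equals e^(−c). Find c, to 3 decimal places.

12.747

c = δ²μ/2 = 0.29²·303.14/2 = 12.7470.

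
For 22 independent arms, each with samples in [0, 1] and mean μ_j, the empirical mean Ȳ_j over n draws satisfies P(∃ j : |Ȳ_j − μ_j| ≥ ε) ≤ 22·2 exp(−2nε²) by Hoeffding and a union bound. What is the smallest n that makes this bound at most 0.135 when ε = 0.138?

152

Need 2·22·exp(−2nε²) ≤ 0.135, i.e. exp(−2nε²) ≤ 0.135/44.
So 2nε² ≥ ln(44/0.135) = 5.786670.
Hence n ≥ 5.786670/(2·0.138²) = 151.929.
The smallest integer n is 152.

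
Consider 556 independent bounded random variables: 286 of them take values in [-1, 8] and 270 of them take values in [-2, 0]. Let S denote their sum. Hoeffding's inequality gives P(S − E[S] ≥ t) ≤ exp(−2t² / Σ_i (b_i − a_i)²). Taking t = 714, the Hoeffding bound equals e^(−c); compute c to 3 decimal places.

Σ(b_i − a_i)² = 286·9² + 270·2² = 24246.
c = 2t² / 24246 = 2·714² / 24246 = 42.0520.

42.052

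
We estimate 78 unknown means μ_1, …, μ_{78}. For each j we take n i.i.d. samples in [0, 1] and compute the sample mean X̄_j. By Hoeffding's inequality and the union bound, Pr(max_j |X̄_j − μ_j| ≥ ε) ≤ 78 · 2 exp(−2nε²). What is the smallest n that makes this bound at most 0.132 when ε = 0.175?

116

Need 2·78·exp(−2nε²) ≤ 0.132, i.e. exp(−2nε²) ≤ 0.132/156.
So 2nε² ≥ ln(156/0.132) = 7.074809.
Hence n ≥ 7.074809/(2·0.175²) = 115.507.
The smallest integer n is 116.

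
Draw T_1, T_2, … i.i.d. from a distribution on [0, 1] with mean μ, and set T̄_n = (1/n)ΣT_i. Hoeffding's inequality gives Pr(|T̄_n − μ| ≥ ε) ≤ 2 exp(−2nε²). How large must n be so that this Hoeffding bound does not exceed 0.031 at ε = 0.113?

Require 2·exp(−2nε²) ≤ 0.031, i.e. 2nε² ≥ ln(2/0.031) = 4.166915.
So n ≥ 4.166915 / (2·0.113²) = 163.165.
The smallest integer n is 164.

164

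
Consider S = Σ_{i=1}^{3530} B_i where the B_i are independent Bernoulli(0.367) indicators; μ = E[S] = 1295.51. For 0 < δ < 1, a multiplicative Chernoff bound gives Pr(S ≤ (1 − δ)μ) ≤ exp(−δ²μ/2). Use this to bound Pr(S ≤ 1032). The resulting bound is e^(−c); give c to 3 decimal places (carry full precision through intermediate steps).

Write 1032 = (1 − δ)μ, so δ = 1 − 1032/1295.51 = 0.2034025…
Then the exponent is δ²μ/2 = (μ − 1032)²/(2μ) = 26.799299.

26.799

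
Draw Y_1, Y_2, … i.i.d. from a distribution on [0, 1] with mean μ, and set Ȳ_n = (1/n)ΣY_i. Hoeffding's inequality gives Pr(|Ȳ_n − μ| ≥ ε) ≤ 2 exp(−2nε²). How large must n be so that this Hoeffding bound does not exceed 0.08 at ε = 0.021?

3650

Require 2·exp(−2nε²) ≤ 0.08, i.e. 2nε² ≥ ln(2/0.08) = 3.218876.
So n ≥ 3.218876 / (2·0.021²) = 3649.519.
The smallest integer n is 3650.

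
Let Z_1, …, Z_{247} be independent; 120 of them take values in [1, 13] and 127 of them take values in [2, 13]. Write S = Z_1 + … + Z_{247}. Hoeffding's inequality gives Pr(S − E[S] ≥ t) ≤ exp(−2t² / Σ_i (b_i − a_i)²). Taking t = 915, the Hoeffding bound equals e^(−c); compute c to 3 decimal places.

51.290

Σ(b_i − a_i)² = 120·12² + 127·11² = 32647.
c = 2t² / 32647 = 2·915² / 32647 = 51.2896.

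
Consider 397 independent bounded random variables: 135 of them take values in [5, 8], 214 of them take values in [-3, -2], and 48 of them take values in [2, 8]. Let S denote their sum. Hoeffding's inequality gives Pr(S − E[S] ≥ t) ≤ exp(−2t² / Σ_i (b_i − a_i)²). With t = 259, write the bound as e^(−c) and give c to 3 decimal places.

Σ(b_i − a_i)² = 135·3² + 214·1² + 48·6² = 3157.
c = 2t² / 3157 = 2·259² / 3157 = 42.4967.

42.497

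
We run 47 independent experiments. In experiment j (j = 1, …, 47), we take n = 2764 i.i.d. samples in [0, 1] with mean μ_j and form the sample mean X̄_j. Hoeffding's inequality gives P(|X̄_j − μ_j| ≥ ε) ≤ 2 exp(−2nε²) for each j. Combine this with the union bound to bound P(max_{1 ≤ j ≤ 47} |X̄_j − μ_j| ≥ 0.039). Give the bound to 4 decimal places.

0.0210

Per-experiment Hoeffding bound: 2·exp(−2·2764·0.039²) = 2·exp(−8.40809) = 0.00044611.
Union bound over 47 events: 47·0.00044611 = 0.02097.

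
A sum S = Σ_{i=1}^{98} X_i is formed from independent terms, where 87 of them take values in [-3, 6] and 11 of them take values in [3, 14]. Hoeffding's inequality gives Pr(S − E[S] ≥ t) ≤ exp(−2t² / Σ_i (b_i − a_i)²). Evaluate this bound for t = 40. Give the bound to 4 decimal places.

Σ(b_i − a_i)² = 87·9² + 11·11² = 8378.
Exponent = 2·40² / 8378 = 0.38195.
Bound = exp(−0.38195) = 0.68253.

0.6825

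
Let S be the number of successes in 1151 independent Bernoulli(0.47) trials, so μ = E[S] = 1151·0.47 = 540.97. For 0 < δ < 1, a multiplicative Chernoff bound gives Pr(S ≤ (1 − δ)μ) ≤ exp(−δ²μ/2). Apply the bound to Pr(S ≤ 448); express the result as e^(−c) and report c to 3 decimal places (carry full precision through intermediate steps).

Write 448 = (1 − δ)μ, so δ = 1 − 448/540.97 = 0.171858…
Then the exponent is δ²μ/2 = (μ − 448)²/(2μ) = 7.988817.

7.989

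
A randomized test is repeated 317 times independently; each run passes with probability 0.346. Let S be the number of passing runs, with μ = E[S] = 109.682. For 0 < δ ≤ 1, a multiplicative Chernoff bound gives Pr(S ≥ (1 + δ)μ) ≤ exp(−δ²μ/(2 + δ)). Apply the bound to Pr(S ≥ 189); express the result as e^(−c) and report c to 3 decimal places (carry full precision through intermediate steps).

Write 189 = (1 + δ)μ, so δ = 189/109.682 − 1 = 0.7231633…
Then the exponent is δ²μ/(2 + δ) = (189 − μ)² / (μ·(2 + δ)) = 21.063690.

21.064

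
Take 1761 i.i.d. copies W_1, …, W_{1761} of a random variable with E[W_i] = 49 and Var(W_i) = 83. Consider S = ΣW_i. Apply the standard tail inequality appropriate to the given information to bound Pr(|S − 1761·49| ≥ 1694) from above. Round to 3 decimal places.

0.051

With mean and variance of each term known, Chebyshev's inequality bounds the deviation of the sum (or sample mean).
Var(S) = n·Var(W_i) = 1761·83 = 146163.
Chebyshev: Pr(|S − 1761·49| ≥ 1694) ≤ Var(S)/1694² = 146163/2869636 = 0.0509.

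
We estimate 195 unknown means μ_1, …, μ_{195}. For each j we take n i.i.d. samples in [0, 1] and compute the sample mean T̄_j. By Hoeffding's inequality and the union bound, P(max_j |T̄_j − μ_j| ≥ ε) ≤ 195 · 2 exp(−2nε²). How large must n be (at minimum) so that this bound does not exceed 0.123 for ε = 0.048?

Need 2·195·exp(−2nε²) ≤ 0.123, i.e. exp(−2nε²) ≤ 0.123/390.
So 2nε² ≥ ln(390/0.123) = 8.061718.
Hence n ≥ 8.061718/(2·0.048²) = 1749.505.
The smallest integer n is 1750.

1750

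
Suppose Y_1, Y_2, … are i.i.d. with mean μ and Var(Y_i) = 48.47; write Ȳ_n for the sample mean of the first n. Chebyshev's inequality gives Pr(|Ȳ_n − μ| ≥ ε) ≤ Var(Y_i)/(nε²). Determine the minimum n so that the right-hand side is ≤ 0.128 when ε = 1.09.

Require 48.47/(n·1.09²) ≤ 0.128, i.e. n ≥ 48.47/(0.128·1.09²) = 318.721.
The smallest integer n is 319.

319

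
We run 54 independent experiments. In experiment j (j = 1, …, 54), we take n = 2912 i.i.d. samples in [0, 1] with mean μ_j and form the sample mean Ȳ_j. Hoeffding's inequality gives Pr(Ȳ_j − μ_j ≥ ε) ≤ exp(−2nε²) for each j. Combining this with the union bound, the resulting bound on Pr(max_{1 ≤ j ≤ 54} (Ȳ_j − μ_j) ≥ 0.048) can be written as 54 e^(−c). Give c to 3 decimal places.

13.418

Union bound over the 54 events: Pr(max_{1 ≤ j ≤ 54} (Ȳ_j − μ_j) ≥ 0.048) ≤ 54·exp(−2nε²) = 54 exp(−2·2912·0.048²).
So c = 2·2912·0.048² = 13.4185.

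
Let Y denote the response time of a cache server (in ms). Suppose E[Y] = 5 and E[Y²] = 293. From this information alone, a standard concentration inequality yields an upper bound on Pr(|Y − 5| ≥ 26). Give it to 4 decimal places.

The first two moments determine the variance, so Chebyshev's inequality is the sharpest standard bound available.
Var(Y) = E[Y²] − (E[Y])² = 293 − 25 = 268.
Chebyshev's inequality: Pr(|Y − μ| ≥ t) ≤ Var(Y)/t² = 268/676 = 0.3964.

0.3964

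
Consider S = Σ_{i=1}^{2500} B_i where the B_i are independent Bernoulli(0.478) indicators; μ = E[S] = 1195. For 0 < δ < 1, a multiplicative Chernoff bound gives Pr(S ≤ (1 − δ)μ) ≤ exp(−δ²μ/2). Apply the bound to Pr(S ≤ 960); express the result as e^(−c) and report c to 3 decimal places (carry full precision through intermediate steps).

23.107

Write 960 = (1 − δ)μ, so δ = 1 − 960/1195 = 0.1966527…
Then the exponent is δ²μ/2 = (μ − 960)²/(2μ) = 23.106695.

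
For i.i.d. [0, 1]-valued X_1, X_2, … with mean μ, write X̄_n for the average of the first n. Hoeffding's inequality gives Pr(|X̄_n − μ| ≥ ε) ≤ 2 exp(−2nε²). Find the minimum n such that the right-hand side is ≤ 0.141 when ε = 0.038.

Require 2·exp(−2nε²) ≤ 0.141, i.e. 2nε² ≥ ln(2/0.141) = 2.652143.
So n ≥ 2.652143 / (2·0.038²) = 918.332.
The smallest integer n is 919.

919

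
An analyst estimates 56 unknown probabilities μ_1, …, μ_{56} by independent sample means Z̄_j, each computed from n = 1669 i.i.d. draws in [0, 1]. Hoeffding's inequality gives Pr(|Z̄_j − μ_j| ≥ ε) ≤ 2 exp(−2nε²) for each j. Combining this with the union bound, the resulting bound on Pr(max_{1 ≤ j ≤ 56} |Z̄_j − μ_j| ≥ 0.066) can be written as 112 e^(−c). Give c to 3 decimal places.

14.540

Union bound over the 56 events: Pr(max_{1 ≤ j ≤ 56} |Z̄_j − μ_j| ≥ 0.066) ≤ 56·2·exp(−2nε²) = 112 exp(−2·1669·0.066²).
So c = 2·1669·0.066² = 14.5403.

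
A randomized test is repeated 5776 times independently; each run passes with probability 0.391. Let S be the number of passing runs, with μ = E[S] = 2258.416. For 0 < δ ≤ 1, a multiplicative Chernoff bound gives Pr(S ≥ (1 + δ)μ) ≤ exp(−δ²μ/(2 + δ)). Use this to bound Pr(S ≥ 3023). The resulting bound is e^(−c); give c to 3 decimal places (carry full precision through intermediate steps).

Write 3023 = (1 + δ)μ, so δ = 3023/2258.416 − 1 = 0.3385488…
Then the exponent is δ²μ/(2 + δ) = (3023 − μ)² / (μ·(2 + δ)) = 110.687871.

110.688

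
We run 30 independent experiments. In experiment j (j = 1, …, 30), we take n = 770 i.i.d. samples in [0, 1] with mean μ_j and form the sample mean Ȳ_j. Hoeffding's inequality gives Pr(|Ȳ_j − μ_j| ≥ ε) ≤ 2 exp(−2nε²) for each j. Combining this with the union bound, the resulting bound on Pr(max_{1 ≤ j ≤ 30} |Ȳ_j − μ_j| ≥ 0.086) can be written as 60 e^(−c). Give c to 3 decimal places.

Union bound over the 30 events: Pr(max_{1 ≤ j ≤ 30} |Ȳ_j − μ_j| ≥ 0.086) ≤ 30·2·exp(−2nε²) = 60 exp(−2·770·0.086²).
So c = 2·770·0.086² = 11.3898.

11.390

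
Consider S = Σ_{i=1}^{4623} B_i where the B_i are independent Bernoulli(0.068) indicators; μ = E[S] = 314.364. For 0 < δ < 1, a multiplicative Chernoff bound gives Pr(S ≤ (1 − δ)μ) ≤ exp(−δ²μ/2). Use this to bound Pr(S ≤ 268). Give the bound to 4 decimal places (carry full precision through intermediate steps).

0.0327

Write 268 = (1 − δ)μ, so δ = 1 − 268/314.364 = 0.1474851…
Then the exponent is δ²μ/2 = (μ − 268)²/(2μ) = 3.418999.
Bound = exp(−3.418999) = 0.03275.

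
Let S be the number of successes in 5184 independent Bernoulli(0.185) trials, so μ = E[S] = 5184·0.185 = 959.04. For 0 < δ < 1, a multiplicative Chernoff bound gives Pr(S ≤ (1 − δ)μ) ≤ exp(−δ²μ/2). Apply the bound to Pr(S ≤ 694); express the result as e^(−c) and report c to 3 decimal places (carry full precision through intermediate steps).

36.623

Write 694 = (1 − δ)μ, so δ = 1 − 694/959.04 = 0.2763597…
Then the exponent is δ²μ/2 = (μ − 694)²/(2μ) = 36.623187.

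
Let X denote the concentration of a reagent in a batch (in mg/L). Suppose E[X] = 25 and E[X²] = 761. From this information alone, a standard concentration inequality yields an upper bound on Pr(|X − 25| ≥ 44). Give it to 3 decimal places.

0.070

The first two moments determine the variance, so Chebyshev's inequality is the sharpest standard bound available.
Var(X) = E[X²] − (E[X])² = 761 − 625 = 136.
Chebyshev's inequality: Pr(|X − μ| ≥ t) ≤ Var(X)/t² = 136/1936 = 0.0702.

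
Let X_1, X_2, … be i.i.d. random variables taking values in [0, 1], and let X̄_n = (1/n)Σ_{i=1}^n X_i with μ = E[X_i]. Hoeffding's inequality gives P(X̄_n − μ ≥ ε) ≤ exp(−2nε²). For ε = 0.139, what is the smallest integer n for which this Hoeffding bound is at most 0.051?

Require exp(−2nε²) ≤ 0.051, i.e. 2nε² ≥ ln(1/0.051) = 2.975930.
So n ≥ 2.975930 / (2·0.139²) = 77.013.
The smallest integer n is 78.

78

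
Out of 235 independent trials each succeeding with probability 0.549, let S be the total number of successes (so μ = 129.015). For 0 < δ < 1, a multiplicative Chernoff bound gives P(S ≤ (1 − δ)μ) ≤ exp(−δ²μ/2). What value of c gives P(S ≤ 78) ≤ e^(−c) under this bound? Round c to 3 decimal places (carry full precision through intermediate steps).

Write 78 = (1 − δ)μ, so δ = 1 − 78/129.015 = 0.3954191…
Then the exponent is δ²μ/2 = (μ − 78)²/(2μ) = 10.086154.

10.086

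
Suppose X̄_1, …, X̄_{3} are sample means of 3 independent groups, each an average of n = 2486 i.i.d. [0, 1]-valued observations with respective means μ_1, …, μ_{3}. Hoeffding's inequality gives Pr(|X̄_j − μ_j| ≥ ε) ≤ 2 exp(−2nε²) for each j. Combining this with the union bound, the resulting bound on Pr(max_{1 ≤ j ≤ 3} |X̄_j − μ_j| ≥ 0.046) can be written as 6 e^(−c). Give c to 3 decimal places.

10.521

Union bound over the 3 events: Pr(max_{1 ≤ j ≤ 3} |X̄_j − μ_j| ≥ 0.046) ≤ 3·2·exp(−2nε²) = 6 exp(−2·2486·0.046²).
So c = 2·2486·0.046² = 10.5208.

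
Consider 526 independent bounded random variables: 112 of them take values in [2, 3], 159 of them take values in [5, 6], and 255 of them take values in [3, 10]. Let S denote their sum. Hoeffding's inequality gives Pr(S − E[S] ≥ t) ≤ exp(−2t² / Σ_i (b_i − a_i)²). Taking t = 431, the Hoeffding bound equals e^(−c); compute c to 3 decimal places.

29.102

Σ(b_i − a_i)² = 112·1² + 159·1² + 255·7² = 12766.
c = 2t² / 12766 = 2·431² / 12766 = 29.1025.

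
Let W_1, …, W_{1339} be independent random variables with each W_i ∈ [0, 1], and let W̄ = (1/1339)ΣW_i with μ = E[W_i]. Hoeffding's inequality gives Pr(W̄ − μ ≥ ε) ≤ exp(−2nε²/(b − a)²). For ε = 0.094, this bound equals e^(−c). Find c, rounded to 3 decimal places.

c = 2nε²/(b − a)² = 2·1339·0.094² / 1² = 23.6628.

23.663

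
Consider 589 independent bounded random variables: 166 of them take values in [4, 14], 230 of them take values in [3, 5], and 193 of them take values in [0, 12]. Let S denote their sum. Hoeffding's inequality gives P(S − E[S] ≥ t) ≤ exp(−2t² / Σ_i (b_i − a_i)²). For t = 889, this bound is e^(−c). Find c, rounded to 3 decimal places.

34.884

Σ(b_i − a_i)² = 166·10² + 230·2² + 193·12² = 45312.
c = 2t² / 45312 = 2·889² / 45312 = 34.8835.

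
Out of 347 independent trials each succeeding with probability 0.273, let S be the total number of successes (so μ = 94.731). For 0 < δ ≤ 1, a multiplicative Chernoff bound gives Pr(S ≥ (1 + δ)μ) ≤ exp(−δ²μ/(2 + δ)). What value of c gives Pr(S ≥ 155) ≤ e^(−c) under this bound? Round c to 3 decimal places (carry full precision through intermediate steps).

14.545

Write 155 = (1 + δ)μ, so δ = 155/94.731 − 1 = 0.636212…
Then the exponent is δ²μ/(2 + δ) = (155 − μ)² / (μ·(2 + δ)) = 14.545060.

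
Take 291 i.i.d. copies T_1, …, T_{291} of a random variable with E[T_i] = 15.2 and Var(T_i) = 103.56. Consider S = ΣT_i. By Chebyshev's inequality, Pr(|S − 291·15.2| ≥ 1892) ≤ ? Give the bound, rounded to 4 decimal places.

Var(S) = n·Var(T_i) = 291·103.56 = 30135.96.
Chebyshev: Pr(|S − 291·15.2| ≥ 1892) ≤ Var(S)/1892² = 30135.96/3579664 = 0.0084.

0.0084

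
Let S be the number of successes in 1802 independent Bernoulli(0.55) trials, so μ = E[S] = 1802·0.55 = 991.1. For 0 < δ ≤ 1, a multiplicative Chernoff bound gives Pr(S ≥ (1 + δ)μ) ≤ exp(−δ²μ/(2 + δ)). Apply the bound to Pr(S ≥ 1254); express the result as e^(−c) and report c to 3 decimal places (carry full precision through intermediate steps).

30.785

Write 1254 = (1 + δ)μ, so δ = 1254/991.1 − 1 = 0.2652608…
Then the exponent is δ²μ/(2 + δ) = (1254 − μ)² / (μ·(2 + δ)) = 30.785448.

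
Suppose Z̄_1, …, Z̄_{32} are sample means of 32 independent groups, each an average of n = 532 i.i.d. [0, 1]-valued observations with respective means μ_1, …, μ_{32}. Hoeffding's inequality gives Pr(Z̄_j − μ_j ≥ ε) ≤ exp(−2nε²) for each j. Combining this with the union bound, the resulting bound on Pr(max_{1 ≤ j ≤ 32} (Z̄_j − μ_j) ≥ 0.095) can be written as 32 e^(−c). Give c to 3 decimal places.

Union bound over the 32 events: Pr(max_{1 ≤ j ≤ 32} (Z̄_j − μ_j) ≥ 0.095) ≤ 32·exp(−2nε²) = 32 exp(−2·532·0.095²).
So c = 2·532·0.095² = 9.6026.

9.603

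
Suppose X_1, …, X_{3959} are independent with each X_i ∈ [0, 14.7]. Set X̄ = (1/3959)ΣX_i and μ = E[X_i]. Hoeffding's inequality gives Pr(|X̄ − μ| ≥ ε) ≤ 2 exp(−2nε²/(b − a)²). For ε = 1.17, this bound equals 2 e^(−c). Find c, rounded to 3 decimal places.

c = 2nε²/(b − a)² = 2·3959·1.17² / 14.7² = 50.1594.

50.159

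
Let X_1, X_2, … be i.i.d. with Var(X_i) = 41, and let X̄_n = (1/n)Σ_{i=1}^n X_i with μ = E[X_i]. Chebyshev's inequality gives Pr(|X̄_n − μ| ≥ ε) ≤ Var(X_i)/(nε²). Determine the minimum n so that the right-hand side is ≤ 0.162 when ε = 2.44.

Require 41/(n·2.44²) ≤ 0.162, i.e. n ≥ 41/(0.162·2.44²) = 42.510.
The smallest integer n is 43.

43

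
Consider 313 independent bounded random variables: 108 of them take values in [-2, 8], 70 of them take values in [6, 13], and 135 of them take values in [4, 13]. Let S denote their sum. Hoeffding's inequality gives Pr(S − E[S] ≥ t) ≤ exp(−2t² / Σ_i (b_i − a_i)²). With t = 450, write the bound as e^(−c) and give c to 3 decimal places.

16.094

Σ(b_i − a_i)² = 108·10² + 70·7² + 135·9² = 25165.
c = 2t² / 25165 = 2·450² / 25165 = 16.0938.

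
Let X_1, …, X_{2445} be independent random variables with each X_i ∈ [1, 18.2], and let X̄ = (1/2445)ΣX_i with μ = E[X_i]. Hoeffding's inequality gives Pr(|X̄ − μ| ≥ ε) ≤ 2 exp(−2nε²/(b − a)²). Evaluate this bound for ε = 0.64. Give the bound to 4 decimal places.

Exponent: 2nε²/(b − a)² = 2·2445·0.64² / 17.2² = 6.77036.
Bound = 2·exp(−6.77036) = 0.00229.

0.0023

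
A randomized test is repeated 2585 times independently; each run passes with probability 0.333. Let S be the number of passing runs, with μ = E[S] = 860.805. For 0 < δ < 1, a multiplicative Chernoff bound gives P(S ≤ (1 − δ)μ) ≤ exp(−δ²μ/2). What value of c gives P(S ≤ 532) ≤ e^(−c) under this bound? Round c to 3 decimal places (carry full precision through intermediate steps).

Write 532 = (1 − δ)μ, so δ = 1 − 532/860.805 = 0.3819739…
Then the exponent is δ²μ/2 = (μ − 532)²/(2μ) = 62.797456.

62.797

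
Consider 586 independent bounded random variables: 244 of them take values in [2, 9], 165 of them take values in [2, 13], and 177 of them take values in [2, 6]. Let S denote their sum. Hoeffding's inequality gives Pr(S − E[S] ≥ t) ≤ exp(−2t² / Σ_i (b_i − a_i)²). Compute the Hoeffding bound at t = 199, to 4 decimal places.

0.1024

Σ(b_i − a_i)² = 244·7² + 165·11² + 177·4² = 34753.
Exponent = 2·199² / 34753 = 2.27900.
Bound = exp(−2.27900) = 0.10239.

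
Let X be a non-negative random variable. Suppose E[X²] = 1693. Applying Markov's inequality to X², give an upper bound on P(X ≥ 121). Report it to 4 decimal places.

0.1156

Since X ≥ 0, the event {X ≥ 121} is the same as {X² ≥ 14641}.
Markov's inequality applied to X² gives P(X² ≥ 14641) ≤ E[X²]/14641 = 1693/14641 = 0.1156.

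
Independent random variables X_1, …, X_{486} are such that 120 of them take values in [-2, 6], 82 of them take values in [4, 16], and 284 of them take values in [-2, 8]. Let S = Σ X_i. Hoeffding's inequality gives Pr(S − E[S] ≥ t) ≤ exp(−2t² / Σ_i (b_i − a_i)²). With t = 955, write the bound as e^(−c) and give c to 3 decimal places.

Σ(b_i − a_i)² = 120·8² + 82·12² + 284·10² = 47888.
c = 2t² / 47888 = 2·955² / 47888 = 38.0899.

38.090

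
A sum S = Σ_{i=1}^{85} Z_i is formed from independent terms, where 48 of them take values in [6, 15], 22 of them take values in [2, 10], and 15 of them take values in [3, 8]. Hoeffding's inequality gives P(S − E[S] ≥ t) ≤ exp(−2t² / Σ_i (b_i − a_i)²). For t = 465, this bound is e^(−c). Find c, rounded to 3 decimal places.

Σ(b_i − a_i)² = 48·9² + 22·8² + 15·5² = 5671.
c = 2t² / 5671 = 2·465² / 5671 = 76.2564.

76.256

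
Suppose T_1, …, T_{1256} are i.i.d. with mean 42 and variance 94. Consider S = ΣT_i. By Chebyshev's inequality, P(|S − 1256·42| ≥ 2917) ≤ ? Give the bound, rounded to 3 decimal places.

Var(S) = n·Var(T_i) = 1256·94 = 118064.
Chebyshev: P(|S − 1256·42| ≥ 2917) ≤ Var(S)/2917² = 118064/8508889 = 0.0139.

0.014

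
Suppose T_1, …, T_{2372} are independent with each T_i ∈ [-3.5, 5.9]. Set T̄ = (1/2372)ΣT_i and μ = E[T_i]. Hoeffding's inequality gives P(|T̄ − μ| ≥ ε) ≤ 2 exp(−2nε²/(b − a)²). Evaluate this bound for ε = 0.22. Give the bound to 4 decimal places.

Exponent: 2nε²/(b − a)² = 2·2372·0.22² / 9.4² = 2.59857.
Bound = 2·exp(−2.59857) = 0.14876.

0.1488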